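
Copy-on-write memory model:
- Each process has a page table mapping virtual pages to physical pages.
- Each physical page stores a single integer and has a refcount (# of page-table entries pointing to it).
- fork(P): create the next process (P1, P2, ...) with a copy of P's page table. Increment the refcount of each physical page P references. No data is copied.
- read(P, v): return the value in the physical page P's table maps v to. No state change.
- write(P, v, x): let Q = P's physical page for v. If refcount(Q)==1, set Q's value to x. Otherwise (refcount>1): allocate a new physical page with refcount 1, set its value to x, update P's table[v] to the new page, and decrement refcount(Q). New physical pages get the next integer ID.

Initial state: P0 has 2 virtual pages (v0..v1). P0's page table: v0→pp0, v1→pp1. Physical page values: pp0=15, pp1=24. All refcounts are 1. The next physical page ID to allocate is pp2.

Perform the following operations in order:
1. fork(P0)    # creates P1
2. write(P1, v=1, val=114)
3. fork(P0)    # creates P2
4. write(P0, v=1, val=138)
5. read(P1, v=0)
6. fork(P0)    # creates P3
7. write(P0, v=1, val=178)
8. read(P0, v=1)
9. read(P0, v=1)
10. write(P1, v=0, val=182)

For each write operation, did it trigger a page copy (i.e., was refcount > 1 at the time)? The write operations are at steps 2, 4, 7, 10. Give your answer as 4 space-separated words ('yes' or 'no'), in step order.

Op 1: fork(P0) -> P1. 2 ppages; refcounts: pp0:2 pp1:2
Op 2: write(P1, v1, 114). refcount(pp1)=2>1 -> COPY to pp2. 3 ppages; refcounts: pp0:2 pp1:1 pp2:1
Op 3: fork(P0) -> P2. 3 ppages; refcounts: pp0:3 pp1:2 pp2:1
Op 4: write(P0, v1, 138). refcount(pp1)=2>1 -> COPY to pp3. 4 ppages; refcounts: pp0:3 pp1:1 pp2:1 pp3:1
Op 5: read(P1, v0) -> 15. No state change.
Op 6: fork(P0) -> P3. 4 ppages; refcounts: pp0:4 pp1:1 pp2:1 pp3:2
Op 7: write(P0, v1, 178). refcount(pp3)=2>1 -> COPY to pp4. 5 ppages; refcounts: pp0:4 pp1:1 pp2:1 pp3:1 pp4:1
Op 8: read(P0, v1) -> 178. No state change.
Op 9: read(P0, v1) -> 178. No state change.
Op 10: write(P1, v0, 182). refcount(pp0)=4>1 -> COPY to pp5. 6 ppages; refcounts: pp0:3 pp1:1 pp2:1 pp3:1 pp4:1 pp5:1

yes yes yes yes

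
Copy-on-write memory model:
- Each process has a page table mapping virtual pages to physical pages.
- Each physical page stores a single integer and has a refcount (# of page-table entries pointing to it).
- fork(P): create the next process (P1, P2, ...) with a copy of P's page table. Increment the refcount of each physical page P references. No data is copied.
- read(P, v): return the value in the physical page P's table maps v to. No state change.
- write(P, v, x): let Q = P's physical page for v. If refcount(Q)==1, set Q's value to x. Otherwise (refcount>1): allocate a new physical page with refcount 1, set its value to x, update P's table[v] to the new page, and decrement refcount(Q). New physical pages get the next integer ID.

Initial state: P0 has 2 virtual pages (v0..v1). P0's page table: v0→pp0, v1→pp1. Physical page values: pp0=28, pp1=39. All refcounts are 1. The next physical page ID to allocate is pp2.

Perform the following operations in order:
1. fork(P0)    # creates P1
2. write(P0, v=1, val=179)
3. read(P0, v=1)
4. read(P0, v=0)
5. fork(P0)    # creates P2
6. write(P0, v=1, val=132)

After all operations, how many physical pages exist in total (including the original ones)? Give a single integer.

Answer: 4

Derivation:
Op 1: fork(P0) -> P1. 2 ppages; refcounts: pp0:2 pp1:2
Op 2: write(P0, v1, 179). refcount(pp1)=2>1 -> COPY to pp2. 3 ppages; refcounts: pp0:2 pp1:1 pp2:1
Op 3: read(P0, v1) -> 179. No state change.
Op 4: read(P0, v0) -> 28. No state change.
Op 5: fork(P0) -> P2. 3 ppages; refcounts: pp0:3 pp1:1 pp2:2
Op 6: write(P0, v1, 132). refcount(pp2)=2>1 -> COPY to pp3. 4 ppages; refcounts: pp0:3 pp1:1 pp2:1 pp3:1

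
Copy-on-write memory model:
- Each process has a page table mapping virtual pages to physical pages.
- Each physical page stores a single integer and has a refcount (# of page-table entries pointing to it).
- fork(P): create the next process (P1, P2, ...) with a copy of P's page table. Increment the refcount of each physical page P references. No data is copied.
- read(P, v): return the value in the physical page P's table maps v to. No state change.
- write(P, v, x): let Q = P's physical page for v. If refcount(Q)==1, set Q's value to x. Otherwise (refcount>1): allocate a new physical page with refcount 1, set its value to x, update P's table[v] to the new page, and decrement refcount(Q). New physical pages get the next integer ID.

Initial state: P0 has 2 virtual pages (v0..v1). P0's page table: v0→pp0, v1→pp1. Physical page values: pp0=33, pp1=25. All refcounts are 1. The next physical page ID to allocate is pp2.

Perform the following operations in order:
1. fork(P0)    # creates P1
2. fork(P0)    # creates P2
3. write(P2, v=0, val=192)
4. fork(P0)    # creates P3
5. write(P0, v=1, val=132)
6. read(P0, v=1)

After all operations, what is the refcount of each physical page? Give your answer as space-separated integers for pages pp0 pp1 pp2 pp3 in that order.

Op 1: fork(P0) -> P1. 2 ppages; refcounts: pp0:2 pp1:2
Op 2: fork(P0) -> P2. 2 ppages; refcounts: pp0:3 pp1:3
Op 3: write(P2, v0, 192). refcount(pp0)=3>1 -> COPY to pp2. 3 ppages; refcounts: pp0:2 pp1:3 pp2:1
Op 4: fork(P0) -> P3. 3 ppages; refcounts: pp0:3 pp1:4 pp2:1
Op 5: write(P0, v1, 132). refcount(pp1)=4>1 -> COPY to pp3. 4 ppages; refcounts: pp0:3 pp1:3 pp2:1 pp3:1
Op 6: read(P0, v1) -> 132. No state change.

Answer: 3 3 1 1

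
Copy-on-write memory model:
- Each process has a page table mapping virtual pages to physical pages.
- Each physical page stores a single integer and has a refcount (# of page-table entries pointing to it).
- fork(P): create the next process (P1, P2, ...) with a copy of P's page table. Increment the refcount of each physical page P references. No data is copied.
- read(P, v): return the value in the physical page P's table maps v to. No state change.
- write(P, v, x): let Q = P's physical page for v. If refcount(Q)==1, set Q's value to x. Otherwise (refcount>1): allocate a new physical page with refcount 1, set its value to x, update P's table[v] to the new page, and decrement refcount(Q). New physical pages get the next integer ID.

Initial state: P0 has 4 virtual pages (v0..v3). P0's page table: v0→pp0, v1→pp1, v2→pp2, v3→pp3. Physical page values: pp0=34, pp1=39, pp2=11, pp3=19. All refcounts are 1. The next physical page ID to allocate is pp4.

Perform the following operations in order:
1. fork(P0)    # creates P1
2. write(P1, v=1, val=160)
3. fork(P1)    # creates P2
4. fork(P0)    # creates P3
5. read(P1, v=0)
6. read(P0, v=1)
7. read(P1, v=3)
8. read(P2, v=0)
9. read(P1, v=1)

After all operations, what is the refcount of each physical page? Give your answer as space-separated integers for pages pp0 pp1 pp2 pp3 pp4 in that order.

Answer: 4 2 4 4 2

Derivation:
Op 1: fork(P0) -> P1. 4 ppages; refcounts: pp0:2 pp1:2 pp2:2 pp3:2
Op 2: write(P1, v1, 160). refcount(pp1)=2>1 -> COPY to pp4. 5 ppages; refcounts: pp0:2 pp1:1 pp2:2 pp3:2 pp4:1
Op 3: fork(P1) -> P2. 5 ppages; refcounts: pp0:3 pp1:1 pp2:3 pp3:3 pp4:2
Op 4: fork(P0) -> P3. 5 ppages; refcounts: pp0:4 pp1:2 pp2:4 pp3:4 pp4:2
Op 5: read(P1, v0) -> 34. No state change.
Op 6: read(P0, v1) -> 39. No state change.
Op 7: read(P1, v3) -> 19. No state change.
Op 8: read(P2, v0) -> 34. No state change.
Op 9: read(P1, v1) -> 160. No state change.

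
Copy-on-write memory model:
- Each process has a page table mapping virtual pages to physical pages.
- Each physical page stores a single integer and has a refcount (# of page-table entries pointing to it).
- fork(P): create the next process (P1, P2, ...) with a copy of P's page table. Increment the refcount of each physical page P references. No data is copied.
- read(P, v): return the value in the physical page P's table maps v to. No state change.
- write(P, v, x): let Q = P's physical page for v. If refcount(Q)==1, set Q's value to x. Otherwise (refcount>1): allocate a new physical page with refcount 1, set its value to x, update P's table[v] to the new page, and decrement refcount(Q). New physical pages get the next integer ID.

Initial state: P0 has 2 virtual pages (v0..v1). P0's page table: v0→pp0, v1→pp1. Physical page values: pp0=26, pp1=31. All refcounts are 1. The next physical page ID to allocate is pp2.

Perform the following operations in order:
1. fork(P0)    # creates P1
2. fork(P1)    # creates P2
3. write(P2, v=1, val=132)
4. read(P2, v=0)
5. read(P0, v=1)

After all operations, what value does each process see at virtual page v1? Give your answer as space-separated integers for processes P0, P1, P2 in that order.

Op 1: fork(P0) -> P1. 2 ppages; refcounts: pp0:2 pp1:2
Op 2: fork(P1) -> P2. 2 ppages; refcounts: pp0:3 pp1:3
Op 3: write(P2, v1, 132). refcount(pp1)=3>1 -> COPY to pp2. 3 ppages; refcounts: pp0:3 pp1:2 pp2:1
Op 4: read(P2, v0) -> 26. No state change.
Op 5: read(P0, v1) -> 31. No state change.
P0: v1 -> pp1 = 31
P1: v1 -> pp1 = 31
P2: v1 -> pp2 = 132

Answer: 31 31 132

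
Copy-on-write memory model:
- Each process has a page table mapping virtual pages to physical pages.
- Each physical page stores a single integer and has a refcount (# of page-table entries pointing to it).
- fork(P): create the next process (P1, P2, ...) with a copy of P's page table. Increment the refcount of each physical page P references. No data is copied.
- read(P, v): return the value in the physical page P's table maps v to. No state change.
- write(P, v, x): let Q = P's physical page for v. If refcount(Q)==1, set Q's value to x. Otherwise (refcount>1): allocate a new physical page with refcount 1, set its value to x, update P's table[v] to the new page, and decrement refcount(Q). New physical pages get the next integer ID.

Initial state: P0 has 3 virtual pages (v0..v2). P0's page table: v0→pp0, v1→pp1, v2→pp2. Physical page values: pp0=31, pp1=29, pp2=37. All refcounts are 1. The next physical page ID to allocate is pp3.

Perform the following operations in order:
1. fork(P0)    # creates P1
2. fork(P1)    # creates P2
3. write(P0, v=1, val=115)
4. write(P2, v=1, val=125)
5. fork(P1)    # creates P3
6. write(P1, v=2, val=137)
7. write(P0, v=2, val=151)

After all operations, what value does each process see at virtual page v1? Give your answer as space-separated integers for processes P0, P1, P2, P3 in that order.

Op 1: fork(P0) -> P1. 3 ppages; refcounts: pp0:2 pp1:2 pp2:2
Op 2: fork(P1) -> P2. 3 ppages; refcounts: pp0:3 pp1:3 pp2:3
Op 3: write(P0, v1, 115). refcount(pp1)=3>1 -> COPY to pp3. 4 ppages; refcounts: pp0:3 pp1:2 pp2:3 pp3:1
Op 4: write(P2, v1, 125). refcount(pp1)=2>1 -> COPY to pp4. 5 ppages; refcounts: pp0:3 pp1:1 pp2:3 pp3:1 pp4:1
Op 5: fork(P1) -> P3. 5 ppages; refcounts: pp0:4 pp1:2 pp2:4 pp3:1 pp4:1
Op 6: write(P1, v2, 137). refcount(pp2)=4>1 -> COPY to pp5. 6 ppages; refcounts: pp0:4 pp1:2 pp2:3 pp3:1 pp4:1 pp5:1
Op 7: write(P0, v2, 151). refcount(pp2)=3>1 -> COPY to pp6. 7 ppages; refcounts: pp0:4 pp1:2 pp2:2 pp3:1 pp4:1 pp5:1 pp6:1
P0: v1 -> pp3 = 115
P1: v1 -> pp1 = 29
P2: v1 -> pp4 = 125
P3: v1 -> pp1 = 29

Answer: 115 29 125 29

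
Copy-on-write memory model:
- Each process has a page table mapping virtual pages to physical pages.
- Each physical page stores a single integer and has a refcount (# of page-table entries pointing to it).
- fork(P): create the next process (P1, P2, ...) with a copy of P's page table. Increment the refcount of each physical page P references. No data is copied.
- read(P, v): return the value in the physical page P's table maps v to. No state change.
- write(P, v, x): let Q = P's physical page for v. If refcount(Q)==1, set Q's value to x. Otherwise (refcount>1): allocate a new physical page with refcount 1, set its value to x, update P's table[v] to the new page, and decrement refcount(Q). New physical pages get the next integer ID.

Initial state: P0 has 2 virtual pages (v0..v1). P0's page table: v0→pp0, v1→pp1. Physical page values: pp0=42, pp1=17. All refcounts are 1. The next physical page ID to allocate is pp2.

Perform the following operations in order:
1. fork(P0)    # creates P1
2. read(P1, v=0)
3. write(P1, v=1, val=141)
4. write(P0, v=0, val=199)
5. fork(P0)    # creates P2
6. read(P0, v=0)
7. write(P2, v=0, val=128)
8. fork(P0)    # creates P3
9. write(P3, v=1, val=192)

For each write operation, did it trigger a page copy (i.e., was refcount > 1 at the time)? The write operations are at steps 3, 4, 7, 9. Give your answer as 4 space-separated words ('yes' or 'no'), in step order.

Op 1: fork(P0) -> P1. 2 ppages; refcounts: pp0:2 pp1:2
Op 2: read(P1, v0) -> 42. No state change.
Op 3: write(P1, v1, 141). refcount(pp1)=2>1 -> COPY to pp2. 3 ppages; refcounts: pp0:2 pp1:1 pp2:1
Op 4: write(P0, v0, 199). refcount(pp0)=2>1 -> COPY to pp3. 4 ppages; refcounts: pp0:1 pp1:1 pp2:1 pp3:1
Op 5: fork(P0) -> P2. 4 ppages; refcounts: pp0:1 pp1:2 pp2:1 pp3:2
Op 6: read(P0, v0) -> 199. No state change.
Op 7: write(P2, v0, 128). refcount(pp3)=2>1 -> COPY to pp4. 5 ppages; refcounts: pp0:1 pp1:2 pp2:1 pp3:1 pp4:1
Op 8: fork(P0) -> P3. 5 ppages; refcounts: pp0:1 pp1:3 pp2:1 pp3:2 pp4:1
Op 9: write(P3, v1, 192). refcount(pp1)=3>1 -> COPY to pp5. 6 ppages; refcounts: pp0:1 pp1:2 pp2:1 pp3:2 pp4:1 pp5:1

yes yes yes yes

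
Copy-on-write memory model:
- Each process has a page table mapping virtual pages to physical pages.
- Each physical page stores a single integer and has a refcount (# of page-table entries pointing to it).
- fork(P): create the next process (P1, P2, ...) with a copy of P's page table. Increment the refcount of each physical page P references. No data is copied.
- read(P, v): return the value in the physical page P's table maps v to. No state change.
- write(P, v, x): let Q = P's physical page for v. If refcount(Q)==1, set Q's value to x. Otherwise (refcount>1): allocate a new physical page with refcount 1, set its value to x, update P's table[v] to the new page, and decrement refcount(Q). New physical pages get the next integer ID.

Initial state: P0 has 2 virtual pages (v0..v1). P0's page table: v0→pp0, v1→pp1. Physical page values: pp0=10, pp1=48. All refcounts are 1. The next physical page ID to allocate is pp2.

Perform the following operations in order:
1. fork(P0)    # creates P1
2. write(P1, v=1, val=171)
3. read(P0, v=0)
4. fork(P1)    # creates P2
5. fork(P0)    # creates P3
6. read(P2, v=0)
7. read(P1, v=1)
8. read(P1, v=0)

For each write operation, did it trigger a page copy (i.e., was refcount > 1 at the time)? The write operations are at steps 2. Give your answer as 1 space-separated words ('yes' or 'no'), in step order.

Op 1: fork(P0) -> P1. 2 ppages; refcounts: pp0:2 pp1:2
Op 2: write(P1, v1, 171). refcount(pp1)=2>1 -> COPY to pp2. 3 ppages; refcounts: pp0:2 pp1:1 pp2:1
Op 3: read(P0, v0) -> 10. No state change.
Op 4: fork(P1) -> P2. 3 ppages; refcounts: pp0:3 pp1:1 pp2:2
Op 5: fork(P0) -> P3. 3 ppages; refcounts: pp0:4 pp1:2 pp2:2
Op 6: read(P2, v0) -> 10. No state change.
Op 7: read(P1, v1) -> 171. No state change.
Op 8: read(P1, v0) -> 10. No state change.

yes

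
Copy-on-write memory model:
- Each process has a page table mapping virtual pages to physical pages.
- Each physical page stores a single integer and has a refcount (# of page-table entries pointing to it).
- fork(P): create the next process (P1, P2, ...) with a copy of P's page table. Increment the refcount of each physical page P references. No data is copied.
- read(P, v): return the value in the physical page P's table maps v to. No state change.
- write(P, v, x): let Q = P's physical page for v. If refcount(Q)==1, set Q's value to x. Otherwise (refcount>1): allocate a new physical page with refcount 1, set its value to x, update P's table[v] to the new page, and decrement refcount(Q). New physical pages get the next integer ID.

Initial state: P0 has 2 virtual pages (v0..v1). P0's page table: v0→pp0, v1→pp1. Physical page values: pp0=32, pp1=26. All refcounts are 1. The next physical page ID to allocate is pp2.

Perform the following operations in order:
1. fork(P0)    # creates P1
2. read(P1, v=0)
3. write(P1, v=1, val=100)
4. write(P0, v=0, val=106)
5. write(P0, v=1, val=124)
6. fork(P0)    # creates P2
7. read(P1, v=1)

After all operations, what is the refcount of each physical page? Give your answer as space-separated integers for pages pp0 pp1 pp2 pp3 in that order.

Answer: 1 2 1 2

Derivation:
Op 1: fork(P0) -> P1. 2 ppages; refcounts: pp0:2 pp1:2
Op 2: read(P1, v0) -> 32. No state change.
Op 3: write(P1, v1, 100). refcount(pp1)=2>1 -> COPY to pp2. 3 ppages; refcounts: pp0:2 pp1:1 pp2:1
Op 4: write(P0, v0, 106). refcount(pp0)=2>1 -> COPY to pp3. 4 ppages; refcounts: pp0:1 pp1:1 pp2:1 pp3:1
Op 5: write(P0, v1, 124). refcount(pp1)=1 -> write in place. 4 ppages; refcounts: pp0:1 pp1:1 pp2:1 pp3:1
Op 6: fork(P0) -> P2. 4 ppages; refcounts: pp0:1 pp1:2 pp2:1 pp3:2
Op 7: read(P1, v1) -> 100. No state change.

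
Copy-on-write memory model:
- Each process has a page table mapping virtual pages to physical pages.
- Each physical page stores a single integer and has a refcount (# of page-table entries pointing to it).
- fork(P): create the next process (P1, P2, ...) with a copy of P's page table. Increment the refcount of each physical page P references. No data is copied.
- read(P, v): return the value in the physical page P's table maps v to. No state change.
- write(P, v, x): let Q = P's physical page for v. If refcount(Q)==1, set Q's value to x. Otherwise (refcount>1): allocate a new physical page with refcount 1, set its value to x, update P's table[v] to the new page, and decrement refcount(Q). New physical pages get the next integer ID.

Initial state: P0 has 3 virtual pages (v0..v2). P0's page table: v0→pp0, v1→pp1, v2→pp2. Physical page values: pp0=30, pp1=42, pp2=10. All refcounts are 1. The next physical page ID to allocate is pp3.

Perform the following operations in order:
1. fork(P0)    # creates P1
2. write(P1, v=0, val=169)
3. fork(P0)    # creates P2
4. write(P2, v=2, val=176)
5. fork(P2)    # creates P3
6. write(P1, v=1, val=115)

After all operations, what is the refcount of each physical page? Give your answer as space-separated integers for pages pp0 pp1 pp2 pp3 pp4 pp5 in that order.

Answer: 3 3 2 1 2 1

Derivation:
Op 1: fork(P0) -> P1. 3 ppages; refcounts: pp0:2 pp1:2 pp2:2
Op 2: write(P1, v0, 169). refcount(pp0)=2>1 -> COPY to pp3. 4 ppages; refcounts: pp0:1 pp1:2 pp2:2 pp3:1
Op 3: fork(P0) -> P2. 4 ppages; refcounts: pp0:2 pp1:3 pp2:3 pp3:1
Op 4: write(P2, v2, 176). refcount(pp2)=3>1 -> COPY to pp4. 5 ppages; refcounts: pp0:2 pp1:3 pp2:2 pp3:1 pp4:1
Op 5: fork(P2) -> P3. 5 ppages; refcounts: pp0:3 pp1:4 pp2:2 pp3:1 pp4:2
Op 6: write(P1, v1, 115). refcount(pp1)=4>1 -> COPY to pp5. 6 ppages; refcounts: pp0:3 pp1:3 pp2:2 pp3:1 pp4:2 pp5:1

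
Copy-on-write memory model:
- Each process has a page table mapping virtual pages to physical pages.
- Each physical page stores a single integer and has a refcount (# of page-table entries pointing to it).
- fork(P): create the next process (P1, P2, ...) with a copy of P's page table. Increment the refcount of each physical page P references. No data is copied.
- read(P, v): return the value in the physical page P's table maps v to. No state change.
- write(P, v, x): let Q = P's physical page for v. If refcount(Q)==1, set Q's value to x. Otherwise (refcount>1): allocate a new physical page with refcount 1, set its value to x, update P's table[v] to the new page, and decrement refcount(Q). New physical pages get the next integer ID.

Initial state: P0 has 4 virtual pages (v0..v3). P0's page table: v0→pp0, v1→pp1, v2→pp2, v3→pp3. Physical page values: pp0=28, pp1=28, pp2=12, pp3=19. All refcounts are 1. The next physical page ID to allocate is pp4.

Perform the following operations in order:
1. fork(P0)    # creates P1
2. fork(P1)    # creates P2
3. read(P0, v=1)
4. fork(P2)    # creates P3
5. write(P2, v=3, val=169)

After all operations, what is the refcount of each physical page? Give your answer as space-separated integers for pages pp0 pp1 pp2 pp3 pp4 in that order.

Answer: 4 4 4 3 1

Derivation:
Op 1: fork(P0) -> P1. 4 ppages; refcounts: pp0:2 pp1:2 pp2:2 pp3:2
Op 2: fork(P1) -> P2. 4 ppages; refcounts: pp0:3 pp1:3 pp2:3 pp3:3
Op 3: read(P0, v1) -> 28. No state change.
Op 4: fork(P2) -> P3. 4 ppages; refcounts: pp0:4 pp1:4 pp2:4 pp3:4
Op 5: write(P2, v3, 169). refcount(pp3)=4>1 -> COPY to pp4. 5 ppages; refcounts: pp0:4 pp1:4 pp2:4 pp3:3 pp4:1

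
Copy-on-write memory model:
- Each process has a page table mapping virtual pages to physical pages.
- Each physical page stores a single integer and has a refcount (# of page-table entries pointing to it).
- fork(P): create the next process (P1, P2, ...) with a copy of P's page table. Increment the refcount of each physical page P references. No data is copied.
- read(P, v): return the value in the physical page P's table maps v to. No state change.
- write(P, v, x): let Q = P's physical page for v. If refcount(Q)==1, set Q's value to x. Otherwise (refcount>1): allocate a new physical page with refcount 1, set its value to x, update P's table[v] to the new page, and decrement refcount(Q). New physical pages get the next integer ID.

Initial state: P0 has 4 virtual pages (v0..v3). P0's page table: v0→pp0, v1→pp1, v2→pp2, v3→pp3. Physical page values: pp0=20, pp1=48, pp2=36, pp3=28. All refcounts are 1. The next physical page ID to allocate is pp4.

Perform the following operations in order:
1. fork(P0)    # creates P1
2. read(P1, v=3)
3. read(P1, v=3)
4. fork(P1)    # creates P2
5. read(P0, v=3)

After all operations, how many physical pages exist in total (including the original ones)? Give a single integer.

Op 1: fork(P0) -> P1. 4 ppages; refcounts: pp0:2 pp1:2 pp2:2 pp3:2
Op 2: read(P1, v3) -> 28. No state change.
Op 3: read(P1, v3) -> 28. No state change.
Op 4: fork(P1) -> P2. 4 ppages; refcounts: pp0:3 pp1:3 pp2:3 pp3:3
Op 5: read(P0, v3) -> 28. No state change.

Answer: 4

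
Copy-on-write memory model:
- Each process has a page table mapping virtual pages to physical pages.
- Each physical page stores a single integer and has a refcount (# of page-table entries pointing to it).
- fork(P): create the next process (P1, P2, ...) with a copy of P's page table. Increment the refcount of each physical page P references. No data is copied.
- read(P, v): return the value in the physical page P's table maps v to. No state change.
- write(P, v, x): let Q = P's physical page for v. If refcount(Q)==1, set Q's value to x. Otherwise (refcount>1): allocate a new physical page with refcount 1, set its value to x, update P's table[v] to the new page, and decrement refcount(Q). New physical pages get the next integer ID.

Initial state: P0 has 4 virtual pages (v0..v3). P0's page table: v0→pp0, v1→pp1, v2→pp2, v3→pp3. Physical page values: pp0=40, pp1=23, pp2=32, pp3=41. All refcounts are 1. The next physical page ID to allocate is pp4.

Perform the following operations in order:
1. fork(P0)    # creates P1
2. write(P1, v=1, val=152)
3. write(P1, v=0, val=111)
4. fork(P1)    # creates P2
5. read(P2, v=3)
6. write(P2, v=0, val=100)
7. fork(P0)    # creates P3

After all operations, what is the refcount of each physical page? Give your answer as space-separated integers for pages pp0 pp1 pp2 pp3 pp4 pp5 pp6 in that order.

Answer: 2 2 4 4 2 1 1

Derivation:
Op 1: fork(P0) -> P1. 4 ppages; refcounts: pp0:2 pp1:2 pp2:2 pp3:2
Op 2: write(P1, v1, 152). refcount(pp1)=2>1 -> COPY to pp4. 5 ppages; refcounts: pp0:2 pp1:1 pp2:2 pp3:2 pp4:1
Op 3: write(P1, v0, 111). refcount(pp0)=2>1 -> COPY to pp5. 6 ppages; refcounts: pp0:1 pp1:1 pp2:2 pp3:2 pp4:1 pp5:1
Op 4: fork(P1) -> P2. 6 ppages; refcounts: pp0:1 pp1:1 pp2:3 pp3:3 pp4:2 pp5:2
Op 5: read(P2, v3) -> 41. No state change.
Op 6: write(P2, v0, 100). refcount(pp5)=2>1 -> COPY to pp6. 7 ppages; refcounts: pp0:1 pp1:1 pp2:3 pp3:3 pp4:2 pp5:1 pp6:1
Op 7: fork(P0) -> P3. 7 ppages; refcounts: pp0:2 pp1:2 pp2:4 pp3:4 pp4:2 pp5:1 pp6:1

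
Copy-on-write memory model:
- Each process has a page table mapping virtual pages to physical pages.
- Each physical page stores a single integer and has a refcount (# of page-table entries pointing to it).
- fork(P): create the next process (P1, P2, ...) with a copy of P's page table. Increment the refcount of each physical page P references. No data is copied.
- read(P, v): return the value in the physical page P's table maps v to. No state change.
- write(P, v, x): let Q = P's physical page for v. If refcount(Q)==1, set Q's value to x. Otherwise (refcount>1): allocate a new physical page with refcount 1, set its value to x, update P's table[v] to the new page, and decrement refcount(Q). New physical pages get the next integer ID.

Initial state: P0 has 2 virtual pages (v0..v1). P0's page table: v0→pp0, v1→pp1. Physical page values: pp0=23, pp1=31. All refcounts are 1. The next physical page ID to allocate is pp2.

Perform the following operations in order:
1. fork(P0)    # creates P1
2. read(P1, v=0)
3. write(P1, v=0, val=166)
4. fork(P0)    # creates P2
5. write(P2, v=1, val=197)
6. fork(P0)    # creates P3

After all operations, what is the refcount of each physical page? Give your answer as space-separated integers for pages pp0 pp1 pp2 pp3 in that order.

Answer: 3 3 1 1

Derivation:
Op 1: fork(P0) -> P1. 2 ppages; refcounts: pp0:2 pp1:2
Op 2: read(P1, v0) -> 23. No state change.
Op 3: write(P1, v0, 166). refcount(pp0)=2>1 -> COPY to pp2. 3 ppages; refcounts: pp0:1 pp1:2 pp2:1
Op 4: fork(P0) -> P2. 3 ppages; refcounts: pp0:2 pp1:3 pp2:1
Op 5: write(P2, v1, 197). refcount(pp1)=3>1 -> COPY to pp3. 4 ppages; refcounts: pp0:2 pp1:2 pp2:1 pp3:1
Op 6: fork(P0) -> P3. 4 ppages; refcounts: pp0:3 pp1:3 pp2:1 pp3:1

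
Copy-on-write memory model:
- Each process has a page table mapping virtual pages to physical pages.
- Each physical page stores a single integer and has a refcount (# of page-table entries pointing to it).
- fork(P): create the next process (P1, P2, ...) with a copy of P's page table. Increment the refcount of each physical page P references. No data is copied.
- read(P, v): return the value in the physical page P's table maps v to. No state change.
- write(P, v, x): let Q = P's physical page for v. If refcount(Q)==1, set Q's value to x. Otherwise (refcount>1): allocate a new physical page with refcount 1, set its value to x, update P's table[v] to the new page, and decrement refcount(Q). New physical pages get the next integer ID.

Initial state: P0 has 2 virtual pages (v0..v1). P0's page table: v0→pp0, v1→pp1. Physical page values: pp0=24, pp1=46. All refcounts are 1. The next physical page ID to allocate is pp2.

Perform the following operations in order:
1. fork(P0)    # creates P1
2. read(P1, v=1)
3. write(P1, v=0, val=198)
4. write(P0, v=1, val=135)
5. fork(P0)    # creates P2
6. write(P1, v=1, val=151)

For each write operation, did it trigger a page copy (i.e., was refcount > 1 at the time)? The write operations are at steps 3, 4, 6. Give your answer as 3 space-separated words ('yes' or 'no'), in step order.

Op 1: fork(P0) -> P1. 2 ppages; refcounts: pp0:2 pp1:2
Op 2: read(P1, v1) -> 46. No state change.
Op 3: write(P1, v0, 198). refcount(pp0)=2>1 -> COPY to pp2. 3 ppages; refcounts: pp0:1 pp1:2 pp2:1
Op 4: write(P0, v1, 135). refcount(pp1)=2>1 -> COPY to pp3. 4 ppages; refcounts: pp0:1 pp1:1 pp2:1 pp3:1
Op 5: fork(P0) -> P2. 4 ppages; refcounts: pp0:2 pp1:1 pp2:1 pp3:2
Op 6: write(P1, v1, 151). refcount(pp1)=1 -> write in place. 4 ppages; refcounts: pp0:2 pp1:1 pp2:1 pp3:2

yes yes no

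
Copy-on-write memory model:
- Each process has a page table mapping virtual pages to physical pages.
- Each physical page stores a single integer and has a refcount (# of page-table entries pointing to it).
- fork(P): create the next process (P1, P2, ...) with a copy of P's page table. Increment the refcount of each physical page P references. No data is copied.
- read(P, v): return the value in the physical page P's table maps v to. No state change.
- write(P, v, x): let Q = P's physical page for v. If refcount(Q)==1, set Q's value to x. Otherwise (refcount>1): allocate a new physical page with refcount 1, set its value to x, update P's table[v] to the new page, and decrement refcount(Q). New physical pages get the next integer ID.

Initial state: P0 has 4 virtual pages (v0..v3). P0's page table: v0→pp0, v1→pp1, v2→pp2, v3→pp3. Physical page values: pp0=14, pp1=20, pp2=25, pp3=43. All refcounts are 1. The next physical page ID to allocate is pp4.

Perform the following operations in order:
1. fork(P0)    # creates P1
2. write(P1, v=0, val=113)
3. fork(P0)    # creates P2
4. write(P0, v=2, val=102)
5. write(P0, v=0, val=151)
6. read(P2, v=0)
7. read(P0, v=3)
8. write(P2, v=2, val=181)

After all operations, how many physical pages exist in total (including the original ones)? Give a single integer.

Op 1: fork(P0) -> P1. 4 ppages; refcounts: pp0:2 pp1:2 pp2:2 pp3:2
Op 2: write(P1, v0, 113). refcount(pp0)=2>1 -> COPY to pp4. 5 ppages; refcounts: pp0:1 pp1:2 pp2:2 pp3:2 pp4:1
Op 3: fork(P0) -> P2. 5 ppages; refcounts: pp0:2 pp1:3 pp2:3 pp3:3 pp4:1
Op 4: write(P0, v2, 102). refcount(pp2)=3>1 -> COPY to pp5. 6 ppages; refcounts: pp0:2 pp1:3 pp2:2 pp3:3 pp4:1 pp5:1
Op 5: write(P0, v0, 151). refcount(pp0)=2>1 -> COPY to pp6. 7 ppages; refcounts: pp0:1 pp1:3 pp2:2 pp3:3 pp4:1 pp5:1 pp6:1
Op 6: read(P2, v0) -> 14. No state change.
Op 7: read(P0, v3) -> 43. No state change.
Op 8: write(P2, v2, 181). refcount(pp2)=2>1 -> COPY to pp7. 8 ppages; refcounts: pp0:1 pp1:3 pp2:1 pp3:3 pp4:1 pp5:1 pp6:1 pp7:1

Answer: 8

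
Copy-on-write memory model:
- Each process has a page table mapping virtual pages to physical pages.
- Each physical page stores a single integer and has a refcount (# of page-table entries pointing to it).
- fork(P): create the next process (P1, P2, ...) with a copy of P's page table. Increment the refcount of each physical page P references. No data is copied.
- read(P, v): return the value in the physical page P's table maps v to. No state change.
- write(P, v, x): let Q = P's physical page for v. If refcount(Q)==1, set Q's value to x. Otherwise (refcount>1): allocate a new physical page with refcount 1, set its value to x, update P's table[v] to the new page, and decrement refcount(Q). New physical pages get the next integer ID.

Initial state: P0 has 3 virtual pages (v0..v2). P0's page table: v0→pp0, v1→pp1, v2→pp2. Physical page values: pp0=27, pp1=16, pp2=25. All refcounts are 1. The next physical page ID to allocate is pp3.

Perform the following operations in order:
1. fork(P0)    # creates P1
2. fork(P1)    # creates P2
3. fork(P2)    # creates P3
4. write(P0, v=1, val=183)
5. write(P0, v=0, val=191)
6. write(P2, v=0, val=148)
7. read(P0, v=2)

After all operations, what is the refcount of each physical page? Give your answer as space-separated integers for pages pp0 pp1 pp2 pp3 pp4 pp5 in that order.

Answer: 2 3 4 1 1 1

Derivation:
Op 1: fork(P0) -> P1. 3 ppages; refcounts: pp0:2 pp1:2 pp2:2
Op 2: fork(P1) -> P2. 3 ppages; refcounts: pp0:3 pp1:3 pp2:3
Op 3: fork(P2) -> P3. 3 ppages; refcounts: pp0:4 pp1:4 pp2:4
Op 4: write(P0, v1, 183). refcount(pp1)=4>1 -> COPY to pp3. 4 ppages; refcounts: pp0:4 pp1:3 pp2:4 pp3:1
Op 5: write(P0, v0, 191). refcount(pp0)=4>1 -> COPY to pp4. 5 ppages; refcounts: pp0:3 pp1:3 pp2:4 pp3:1 pp4:1
Op 6: write(P2, v0, 148). refcount(pp0)=3>1 -> COPY to pp5. 6 ppages; refcounts: pp0:2 pp1:3 pp2:4 pp3:1 pp4:1 pp5:1
Op 7: read(P0, v2) -> 25. No state change.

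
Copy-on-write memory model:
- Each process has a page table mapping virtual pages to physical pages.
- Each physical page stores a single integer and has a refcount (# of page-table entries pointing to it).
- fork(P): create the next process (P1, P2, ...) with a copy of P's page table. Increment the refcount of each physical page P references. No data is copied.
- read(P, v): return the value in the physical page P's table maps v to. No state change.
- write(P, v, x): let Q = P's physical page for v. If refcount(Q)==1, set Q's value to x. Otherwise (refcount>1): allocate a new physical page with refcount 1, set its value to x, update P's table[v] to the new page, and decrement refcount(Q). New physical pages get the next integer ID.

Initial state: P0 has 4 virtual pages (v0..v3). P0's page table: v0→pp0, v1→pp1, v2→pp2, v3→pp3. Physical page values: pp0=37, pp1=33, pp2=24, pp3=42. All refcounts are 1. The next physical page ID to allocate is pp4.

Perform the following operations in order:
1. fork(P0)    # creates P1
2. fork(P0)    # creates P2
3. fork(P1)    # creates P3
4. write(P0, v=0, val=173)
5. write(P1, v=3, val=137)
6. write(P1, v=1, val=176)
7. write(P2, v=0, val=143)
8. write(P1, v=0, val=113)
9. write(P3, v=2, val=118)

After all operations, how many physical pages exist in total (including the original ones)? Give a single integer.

Answer: 10

Derivation:
Op 1: fork(P0) -> P1. 4 ppages; refcounts: pp0:2 pp1:2 pp2:2 pp3:2
Op 2: fork(P0) -> P2. 4 ppages; refcounts: pp0:3 pp1:3 pp2:3 pp3:3
Op 3: fork(P1) -> P3. 4 ppages; refcounts: pp0:4 pp1:4 pp2:4 pp3:4
Op 4: write(P0, v0, 173). refcount(pp0)=4>1 -> COPY to pp4. 5 ppages; refcounts: pp0:3 pp1:4 pp2:4 pp3:4 pp4:1
Op 5: write(P1, v3, 137). refcount(pp3)=4>1 -> COPY to pp5. 6 ppages; refcounts: pp0:3 pp1:4 pp2:4 pp3:3 pp4:1 pp5:1
Op 6: write(P1, v1, 176). refcount(pp1)=4>1 -> COPY to pp6. 7 ppages; refcounts: pp0:3 pp1:3 pp2:4 pp3:3 pp4:1 pp5:1 pp6:1
Op 7: write(P2, v0, 143). refcount(pp0)=3>1 -> COPY to pp7. 8 ppages; refcounts: pp0:2 pp1:3 pp2:4 pp3:3 pp4:1 pp5:1 pp6:1 pp7:1
Op 8: write(P1, v0, 113). refcount(pp0)=2>1 -> COPY to pp8. 9 ppages; refcounts: pp0:1 pp1:3 pp2:4 pp3:3 pp4:1 pp5:1 pp6:1 pp7:1 pp8:1
Op 9: write(P3, v2, 118). refcount(pp2)=4>1 -> COPY to pp9. 10 ppages; refcounts: pp0:1 pp1:3 pp2:3 pp3:3 pp4:1 pp5:1 pp6:1 pp7:1 pp8:1 pp9:1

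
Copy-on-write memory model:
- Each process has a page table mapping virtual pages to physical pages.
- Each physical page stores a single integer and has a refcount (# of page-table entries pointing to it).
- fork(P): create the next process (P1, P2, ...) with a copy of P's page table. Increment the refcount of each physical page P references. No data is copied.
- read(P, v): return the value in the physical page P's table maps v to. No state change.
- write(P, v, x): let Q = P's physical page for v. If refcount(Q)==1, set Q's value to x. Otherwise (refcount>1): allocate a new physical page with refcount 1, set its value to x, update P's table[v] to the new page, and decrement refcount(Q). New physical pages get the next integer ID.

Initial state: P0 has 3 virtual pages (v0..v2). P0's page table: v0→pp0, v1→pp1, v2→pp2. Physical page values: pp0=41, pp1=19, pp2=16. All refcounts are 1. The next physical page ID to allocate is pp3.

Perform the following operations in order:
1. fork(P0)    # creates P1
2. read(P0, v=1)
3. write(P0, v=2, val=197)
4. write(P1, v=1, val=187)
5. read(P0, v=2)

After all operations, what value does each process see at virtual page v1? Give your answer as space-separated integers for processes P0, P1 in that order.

Answer: 19 187

Derivation:
Op 1: fork(P0) -> P1. 3 ppages; refcounts: pp0:2 pp1:2 pp2:2
Op 2: read(P0, v1) -> 19. No state change.
Op 3: write(P0, v2, 197). refcount(pp2)=2>1 -> COPY to pp3. 4 ppages; refcounts: pp0:2 pp1:2 pp2:1 pp3:1
Op 4: write(P1, v1, 187). refcount(pp1)=2>1 -> COPY to pp4. 5 ppages; refcounts: pp0:2 pp1:1 pp2:1 pp3:1 pp4:1
Op 5: read(P0, v2) -> 197. No state change.
P0: v1 -> pp1 = 19
P1: v1 -> pp4 = 187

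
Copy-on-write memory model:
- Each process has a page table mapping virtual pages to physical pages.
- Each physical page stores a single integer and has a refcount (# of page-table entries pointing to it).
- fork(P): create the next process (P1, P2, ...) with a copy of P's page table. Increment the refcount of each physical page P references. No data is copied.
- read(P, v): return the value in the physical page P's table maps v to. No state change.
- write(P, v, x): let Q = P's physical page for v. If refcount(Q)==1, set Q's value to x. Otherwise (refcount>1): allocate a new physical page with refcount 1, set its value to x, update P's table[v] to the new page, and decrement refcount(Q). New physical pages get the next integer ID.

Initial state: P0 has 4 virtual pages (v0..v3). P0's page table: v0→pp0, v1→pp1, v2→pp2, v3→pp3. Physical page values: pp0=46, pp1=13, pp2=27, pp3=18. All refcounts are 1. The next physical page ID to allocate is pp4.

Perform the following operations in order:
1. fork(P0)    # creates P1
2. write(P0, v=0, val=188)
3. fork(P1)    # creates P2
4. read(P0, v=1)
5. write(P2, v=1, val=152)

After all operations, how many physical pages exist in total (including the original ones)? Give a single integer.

Answer: 6

Derivation:
Op 1: fork(P0) -> P1. 4 ppages; refcounts: pp0:2 pp1:2 pp2:2 pp3:2
Op 2: write(P0, v0, 188). refcount(pp0)=2>1 -> COPY to pp4. 5 ppages; refcounts: pp0:1 pp1:2 pp2:2 pp3:2 pp4:1
Op 3: fork(P1) -> P2. 5 ppages; refcounts: pp0:2 pp1:3 pp2:3 pp3:3 pp4:1
Op 4: read(P0, v1) -> 13. No state change.
Op 5: write(P2, v1, 152). refcount(pp1)=3>1 -> COPY to pp5. 6 ppages; refcounts: pp0:2 pp1:2 pp2:3 pp3:3 pp4:1 pp5:1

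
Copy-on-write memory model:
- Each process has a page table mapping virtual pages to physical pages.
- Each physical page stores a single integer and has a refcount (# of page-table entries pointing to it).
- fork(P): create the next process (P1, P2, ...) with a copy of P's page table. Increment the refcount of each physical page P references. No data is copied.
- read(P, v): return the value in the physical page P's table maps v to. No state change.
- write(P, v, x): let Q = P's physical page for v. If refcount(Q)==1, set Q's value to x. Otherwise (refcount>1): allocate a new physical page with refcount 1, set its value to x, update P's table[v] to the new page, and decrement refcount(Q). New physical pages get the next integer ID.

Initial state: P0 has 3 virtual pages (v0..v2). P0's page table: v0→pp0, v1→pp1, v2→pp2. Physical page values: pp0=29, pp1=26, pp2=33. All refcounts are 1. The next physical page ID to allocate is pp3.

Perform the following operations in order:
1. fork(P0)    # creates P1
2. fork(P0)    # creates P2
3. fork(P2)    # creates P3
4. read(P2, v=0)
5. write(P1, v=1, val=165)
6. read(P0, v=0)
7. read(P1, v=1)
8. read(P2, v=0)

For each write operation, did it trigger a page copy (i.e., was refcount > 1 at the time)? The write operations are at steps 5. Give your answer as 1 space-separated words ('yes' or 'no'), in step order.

Op 1: fork(P0) -> P1. 3 ppages; refcounts: pp0:2 pp1:2 pp2:2
Op 2: fork(P0) -> P2. 3 ppages; refcounts: pp0:3 pp1:3 pp2:3
Op 3: fork(P2) -> P3. 3 ppages; refcounts: pp0:4 pp1:4 pp2:4
Op 4: read(P2, v0) -> 29. No state change.
Op 5: write(P1, v1, 165). refcount(pp1)=4>1 -> COPY to pp3. 4 ppages; refcounts: pp0:4 pp1:3 pp2:4 pp3:1
Op 6: read(P0, v0) -> 29. No state change.
Op 7: read(P1, v1) -> 165. No state change.
Op 8: read(P2, v0) -> 29. No state change.

yes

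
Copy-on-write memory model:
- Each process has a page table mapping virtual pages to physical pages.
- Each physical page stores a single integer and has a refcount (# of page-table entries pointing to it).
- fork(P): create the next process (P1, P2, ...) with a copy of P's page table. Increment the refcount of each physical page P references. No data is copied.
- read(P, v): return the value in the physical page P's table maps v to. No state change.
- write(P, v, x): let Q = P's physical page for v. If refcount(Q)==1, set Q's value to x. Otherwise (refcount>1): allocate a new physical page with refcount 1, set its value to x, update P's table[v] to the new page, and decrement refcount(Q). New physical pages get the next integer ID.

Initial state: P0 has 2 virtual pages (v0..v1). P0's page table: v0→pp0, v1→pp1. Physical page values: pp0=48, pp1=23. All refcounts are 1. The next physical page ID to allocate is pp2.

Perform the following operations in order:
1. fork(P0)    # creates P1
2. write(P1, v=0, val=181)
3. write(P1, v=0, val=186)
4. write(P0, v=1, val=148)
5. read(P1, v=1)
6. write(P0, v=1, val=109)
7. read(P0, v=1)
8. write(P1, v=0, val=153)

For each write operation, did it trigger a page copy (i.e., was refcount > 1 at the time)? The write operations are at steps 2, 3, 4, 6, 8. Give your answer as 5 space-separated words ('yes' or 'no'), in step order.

Op 1: fork(P0) -> P1. 2 ppages; refcounts: pp0:2 pp1:2
Op 2: write(P1, v0, 181). refcount(pp0)=2>1 -> COPY to pp2. 3 ppages; refcounts: pp0:1 pp1:2 pp2:1
Op 3: write(P1, v0, 186). refcount(pp2)=1 -> write in place. 3 ppages; refcounts: pp0:1 pp1:2 pp2:1
Op 4: write(P0, v1, 148). refcount(pp1)=2>1 -> COPY to pp3. 4 ppages; refcounts: pp0:1 pp1:1 pp2:1 pp3:1
Op 5: read(P1, v1) -> 23. No state change.
Op 6: write(P0, v1, 109). refcount(pp3)=1 -> write in place. 4 ppages; refcounts: pp0:1 pp1:1 pp2:1 pp3:1
Op 7: read(P0, v1) -> 109. No state change.
Op 8: write(P1, v0, 153). refcount(pp2)=1 -> write in place. 4 ppages; refcounts: pp0:1 pp1:1 pp2:1 pp3:1

yes no yes no no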